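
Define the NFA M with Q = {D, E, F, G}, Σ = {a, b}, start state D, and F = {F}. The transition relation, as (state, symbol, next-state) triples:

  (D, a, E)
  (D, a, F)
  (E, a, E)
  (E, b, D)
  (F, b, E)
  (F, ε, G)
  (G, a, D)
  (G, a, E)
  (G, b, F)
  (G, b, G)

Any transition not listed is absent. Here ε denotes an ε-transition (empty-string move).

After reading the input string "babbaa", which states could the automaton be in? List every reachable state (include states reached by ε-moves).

∅

Start in {D}.
Read 'b': D→∅; now ∅.
The set is empty and remains empty for the remaining 5 symbols.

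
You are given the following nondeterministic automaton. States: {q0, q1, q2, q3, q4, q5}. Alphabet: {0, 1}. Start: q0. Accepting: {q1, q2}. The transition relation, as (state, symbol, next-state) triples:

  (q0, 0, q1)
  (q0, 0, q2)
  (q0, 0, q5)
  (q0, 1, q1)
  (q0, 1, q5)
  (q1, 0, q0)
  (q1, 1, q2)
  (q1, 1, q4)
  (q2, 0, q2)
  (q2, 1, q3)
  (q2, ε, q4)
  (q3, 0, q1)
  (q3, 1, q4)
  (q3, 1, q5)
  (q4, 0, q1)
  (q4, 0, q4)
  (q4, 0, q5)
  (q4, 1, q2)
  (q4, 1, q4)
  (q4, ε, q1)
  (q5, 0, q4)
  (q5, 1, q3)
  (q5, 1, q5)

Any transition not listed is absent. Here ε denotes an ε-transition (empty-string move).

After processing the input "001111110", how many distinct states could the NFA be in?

Start in {q0}.
Read '0': {q0} → {q1, q2, q4, q5}.
Read '0': {q1, q2, q4, q5} → {q0, q1, q2, q4, q5}.
Read '1': {q0, q1, q2, q4, q5} → {q1, q2, q3, q4, q5}.
Read '1': {q1, q2, q3, q4, q5} → {q1, q2, q3, q4, q5}.
Read '1': {q1, q2, q3, q4, q5} → {q1, q2, q3, q4, q5}.
Read '1': {q1, q2, q3, q4, q5} → {q1, q2, q3, q4, q5}.
Read '1': {q1, q2, q3, q4, q5} → {q1, q2, q3, q4, q5}.
Read '1': {q1, q2, q3, q4, q5} → {q1, q2, q3, q4, q5}.
Read '0': {q1, q2, q3, q4, q5} → {q0, q1, q2, q4, q5}.
That set has 5 states.

5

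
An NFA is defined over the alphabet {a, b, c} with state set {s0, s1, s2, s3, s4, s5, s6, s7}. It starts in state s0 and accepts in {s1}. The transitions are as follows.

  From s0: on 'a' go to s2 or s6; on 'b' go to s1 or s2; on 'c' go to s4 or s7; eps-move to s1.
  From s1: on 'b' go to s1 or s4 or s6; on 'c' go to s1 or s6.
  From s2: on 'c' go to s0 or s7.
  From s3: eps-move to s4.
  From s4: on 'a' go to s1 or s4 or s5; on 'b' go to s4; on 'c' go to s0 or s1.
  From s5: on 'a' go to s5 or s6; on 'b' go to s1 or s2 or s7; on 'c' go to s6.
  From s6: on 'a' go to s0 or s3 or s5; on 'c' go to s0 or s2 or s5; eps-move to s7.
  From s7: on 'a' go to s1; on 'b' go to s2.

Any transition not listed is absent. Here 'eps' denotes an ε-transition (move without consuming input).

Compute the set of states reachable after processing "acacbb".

Start: ε-closure({s0}) = {s0, s1}.
Read 'a': s0→{s2, s6}, s1→∅; union {s2, s6}; ε-closure = {s2, s6, s7}.
Read 'c': s2→{s0, s7}, s6→{s0, s2, s5}, s7→∅; union {s0, s2, s5, s7}; ε-closure = {s0, s1, s2, s5, s7}.
Read 'a': s0→{s2, s6}, s1→∅, s2→∅, s5→{s5, s6}, s7→{s1}; union {s1, s2, s5, s6}; ε-closure = {s1, s2, s5, s6, s7}.
Read 'c': s1→{s1, s6}, s2→{s0, s7}, s5→{s6}, s6→{s0, s2, s5}, s7→∅; now {s0, s1, s2, s5, s6, s7}.
Read 'b': s0→{s1, s2}, s1→{s1, s4, s6}, s2→∅, s5→{s1, s2, s7}, s6→∅, s7→{s2}; now {s1, s2, s4, s6, s7}.
Read 'b': s1→{s1, s4, s6}, s2→∅, s4→{s4}, s6→∅, s7→{s2}; union {s1, s2, s4, s6}; ε-closure = {s1, s2, s4, s6, s7}.

{s1, s2, s4, s6, s7}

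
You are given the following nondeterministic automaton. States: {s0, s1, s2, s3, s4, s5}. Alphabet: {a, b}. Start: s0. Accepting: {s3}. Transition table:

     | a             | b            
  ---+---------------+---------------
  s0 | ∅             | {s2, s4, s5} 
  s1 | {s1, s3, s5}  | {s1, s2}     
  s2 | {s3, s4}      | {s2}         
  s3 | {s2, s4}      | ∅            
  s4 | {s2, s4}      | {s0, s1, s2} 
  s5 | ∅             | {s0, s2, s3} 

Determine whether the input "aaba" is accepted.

No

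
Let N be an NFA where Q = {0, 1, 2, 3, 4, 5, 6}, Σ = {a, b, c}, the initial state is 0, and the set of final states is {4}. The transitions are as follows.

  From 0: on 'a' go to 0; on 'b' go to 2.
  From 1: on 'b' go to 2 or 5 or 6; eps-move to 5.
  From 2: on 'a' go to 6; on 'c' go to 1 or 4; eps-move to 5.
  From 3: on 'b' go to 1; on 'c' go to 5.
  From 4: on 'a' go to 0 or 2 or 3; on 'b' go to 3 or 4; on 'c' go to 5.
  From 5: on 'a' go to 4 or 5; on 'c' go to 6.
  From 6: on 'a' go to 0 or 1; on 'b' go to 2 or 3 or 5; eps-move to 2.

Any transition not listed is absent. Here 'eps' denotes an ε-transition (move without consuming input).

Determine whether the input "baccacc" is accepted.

Yes

Start in {0}.
Read 'b': {0} → {2, 5}.
Read 'a': {2, 5} → {2, 4, 5, 6}.
Read 'c': {2, 4, 5, 6} → {1, 2, 4, 5, 6}.
Read 'c': {1, 2, 4, 5, 6} → {1, 2, 4, 5, 6}.
Read 'a': {1, 2, 4, 5, 6} → {0, 1, 2, 3, 4, 5, 6}.
Read 'c': {0, 1, 2, 3, 4, 5, 6} → {1, 2, 4, 5, 6}.
Read 'c': {1, 2, 4, 5, 6} → {1, 2, 4, 5, 6}.
The final set {1, 2, 4, 5, 6} contains the accepting state 4.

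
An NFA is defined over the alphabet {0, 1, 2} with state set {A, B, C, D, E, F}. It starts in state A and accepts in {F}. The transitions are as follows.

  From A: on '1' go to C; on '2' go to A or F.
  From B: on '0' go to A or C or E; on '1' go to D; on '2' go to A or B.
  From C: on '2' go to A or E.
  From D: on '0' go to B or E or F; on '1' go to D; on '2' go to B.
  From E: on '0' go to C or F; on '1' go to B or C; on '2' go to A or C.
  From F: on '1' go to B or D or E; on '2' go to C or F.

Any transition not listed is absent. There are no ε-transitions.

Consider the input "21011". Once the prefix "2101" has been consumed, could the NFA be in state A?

Start in {A}.
Read '2': {A} → {A, F}.
Read '1': {A, F} → {B, C, D, E}.
Read '0': {B, C, D, E} → {A, B, C, E, F}.
Read '1': {A, B, C, E, F} → {B, C, D, E}.
State A is not in {B, C, D, E}.

No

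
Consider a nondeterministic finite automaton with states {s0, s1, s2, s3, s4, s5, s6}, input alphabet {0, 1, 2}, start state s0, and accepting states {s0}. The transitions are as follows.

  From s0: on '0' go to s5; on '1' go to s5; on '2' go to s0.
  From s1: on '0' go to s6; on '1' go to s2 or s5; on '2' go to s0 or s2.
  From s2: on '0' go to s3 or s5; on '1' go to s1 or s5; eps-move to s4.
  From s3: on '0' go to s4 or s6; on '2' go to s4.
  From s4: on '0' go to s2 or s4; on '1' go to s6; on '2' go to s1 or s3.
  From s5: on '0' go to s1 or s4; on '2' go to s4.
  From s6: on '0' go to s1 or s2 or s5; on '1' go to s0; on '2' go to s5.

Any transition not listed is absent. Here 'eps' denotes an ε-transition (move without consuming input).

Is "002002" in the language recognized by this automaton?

Start in {s0}.
Read '0': {s0} → {s5}.
Read '0': {s5} → {s1, s4}.
Read '2': {s1, s4} → {s0, s1, s2, s3, s4}.
Read '0': {s0, s1, s2, s3, s4} → {s2, s3, s4, s5, s6}.
Read '0': {s2, s3, s4, s5, s6} → {s1, s2, s3, s4, s5, s6}.
Read '2': {s1, s2, s3, s4, s5, s6} → {s0, s1, s2, s3, s4, s5}.
The final set {s0, s1, s2, s3, s4, s5} contains the accepting state s0.

Yes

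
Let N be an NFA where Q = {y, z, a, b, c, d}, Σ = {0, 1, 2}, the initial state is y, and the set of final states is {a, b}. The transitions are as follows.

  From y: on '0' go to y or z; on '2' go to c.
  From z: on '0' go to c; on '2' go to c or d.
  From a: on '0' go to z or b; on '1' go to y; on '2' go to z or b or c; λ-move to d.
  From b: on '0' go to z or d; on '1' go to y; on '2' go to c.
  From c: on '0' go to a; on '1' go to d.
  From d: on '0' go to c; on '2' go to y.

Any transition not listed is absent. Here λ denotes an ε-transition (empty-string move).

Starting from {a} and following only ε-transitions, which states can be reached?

{a, d}

Begin with {a}.
ε-move a → d; add d.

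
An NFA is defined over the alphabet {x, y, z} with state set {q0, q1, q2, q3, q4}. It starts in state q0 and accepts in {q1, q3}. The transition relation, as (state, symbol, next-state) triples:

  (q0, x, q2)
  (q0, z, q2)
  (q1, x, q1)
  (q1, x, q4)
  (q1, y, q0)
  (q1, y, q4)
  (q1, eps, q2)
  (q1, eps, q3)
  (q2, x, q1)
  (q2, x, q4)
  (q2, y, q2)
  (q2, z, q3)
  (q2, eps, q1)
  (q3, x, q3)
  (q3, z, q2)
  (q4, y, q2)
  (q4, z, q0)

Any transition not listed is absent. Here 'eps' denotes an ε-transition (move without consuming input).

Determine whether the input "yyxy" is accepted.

Start in {q0}.
Read 'y': {q0} → ∅.
The set is empty and remains empty for the remaining 3 symbols.
The final set ∅ contains no accepting state.

No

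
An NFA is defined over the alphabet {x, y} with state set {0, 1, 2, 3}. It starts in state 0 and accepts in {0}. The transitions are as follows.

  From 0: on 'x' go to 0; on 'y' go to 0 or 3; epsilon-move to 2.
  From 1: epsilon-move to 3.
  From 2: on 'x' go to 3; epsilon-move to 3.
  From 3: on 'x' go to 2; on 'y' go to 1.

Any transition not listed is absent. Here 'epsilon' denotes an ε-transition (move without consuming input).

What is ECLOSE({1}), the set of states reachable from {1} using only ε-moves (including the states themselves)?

Begin with {1}.
ε-move 1 → 3; add 3.

{1, 3}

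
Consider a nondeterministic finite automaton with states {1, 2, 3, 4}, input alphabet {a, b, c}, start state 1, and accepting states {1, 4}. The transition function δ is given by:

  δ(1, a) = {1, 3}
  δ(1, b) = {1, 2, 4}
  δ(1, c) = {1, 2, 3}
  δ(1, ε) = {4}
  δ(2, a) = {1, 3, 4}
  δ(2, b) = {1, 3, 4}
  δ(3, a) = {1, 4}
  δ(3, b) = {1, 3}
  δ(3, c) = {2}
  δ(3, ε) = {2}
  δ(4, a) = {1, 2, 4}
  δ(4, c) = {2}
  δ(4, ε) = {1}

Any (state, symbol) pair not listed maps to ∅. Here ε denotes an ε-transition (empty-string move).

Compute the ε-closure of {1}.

Begin with {1}.
ε-move 1 → 4; add 4.

{1, 4}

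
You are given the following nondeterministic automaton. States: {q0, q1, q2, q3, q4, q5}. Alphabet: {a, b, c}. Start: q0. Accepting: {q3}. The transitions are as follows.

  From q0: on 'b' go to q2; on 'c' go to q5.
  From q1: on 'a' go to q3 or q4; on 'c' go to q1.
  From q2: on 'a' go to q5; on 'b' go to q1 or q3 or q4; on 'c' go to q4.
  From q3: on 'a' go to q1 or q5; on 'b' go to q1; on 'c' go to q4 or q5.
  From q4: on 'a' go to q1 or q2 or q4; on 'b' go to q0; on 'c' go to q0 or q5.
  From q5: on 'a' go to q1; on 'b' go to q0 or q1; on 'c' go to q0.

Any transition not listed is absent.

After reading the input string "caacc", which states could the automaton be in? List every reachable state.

{q0, q5}

Start in {q0}.
Read 'c': {q0} → {q5}.
Read 'a': {q5} → {q1}.
Read 'a': {q1} → {q3, q4}.
Read 'c': {q3, q4} → {q0, q4, q5}.
Read 'c': {q0, q4, q5} → {q0, q5}.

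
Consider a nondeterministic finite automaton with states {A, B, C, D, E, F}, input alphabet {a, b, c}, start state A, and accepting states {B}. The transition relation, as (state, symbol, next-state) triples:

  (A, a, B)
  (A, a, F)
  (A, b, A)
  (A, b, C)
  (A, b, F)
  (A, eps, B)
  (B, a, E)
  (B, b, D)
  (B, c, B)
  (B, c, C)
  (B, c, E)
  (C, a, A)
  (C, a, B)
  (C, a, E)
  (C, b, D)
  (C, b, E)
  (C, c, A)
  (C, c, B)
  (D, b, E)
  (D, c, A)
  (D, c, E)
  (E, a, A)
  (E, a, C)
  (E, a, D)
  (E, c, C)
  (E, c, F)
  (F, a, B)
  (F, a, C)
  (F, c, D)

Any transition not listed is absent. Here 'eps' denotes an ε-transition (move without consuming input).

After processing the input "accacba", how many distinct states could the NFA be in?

6

Start: ε-closure({A}) = {A, B}.
Read 'a': A→{B, F}, B→{E}; now {B, E, F}.
Read 'c': B→{B, C, E}, E→{C, F}, F→{D}; now {B, C, D, E, F}.
Read 'c': B→{B, C, E}, C→{A, B}, D→{A, E}, E→{C, F}, F→{D}; now {A, B, C, D, E, F}.
Read 'a': A→{B, F}, B→{E}, C→{A, B, E}, D→∅, E→{A, C, D}, F→{B, C}; now {A, B, C, D, E, F}.
Read 'c': A→∅, B→{B, C, E}, C→{A, B}, D→{A, E}, E→{C, F}, F→{D}; now {A, B, C, D, E, F}.
Read 'b': A→{A, C, F}, B→{D}, C→{D, E}, D→{E}, E→∅, F→∅; union {A, C, D, E, F}; ε-closure = {A, B, C, D, E, F}.
Read 'a': A→{B, F}, B→{E}, C→{A, B, E}, D→∅, E→{A, C, D}, F→{B, C}; now {A, B, C, D, E, F}.
That set has 6 states.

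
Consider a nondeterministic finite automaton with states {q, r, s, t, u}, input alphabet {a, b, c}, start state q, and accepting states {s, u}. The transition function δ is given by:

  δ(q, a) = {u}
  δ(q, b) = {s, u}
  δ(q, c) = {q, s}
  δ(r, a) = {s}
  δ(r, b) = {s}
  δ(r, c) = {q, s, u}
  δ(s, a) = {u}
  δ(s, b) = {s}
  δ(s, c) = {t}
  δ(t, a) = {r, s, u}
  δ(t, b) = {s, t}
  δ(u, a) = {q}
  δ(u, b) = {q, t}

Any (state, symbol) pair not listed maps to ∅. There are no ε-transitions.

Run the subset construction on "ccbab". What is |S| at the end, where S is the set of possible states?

Start in {q}.
Read 'c': q→{q, s}; now {q, s}.
Read 'c': q→{q, s}, s→{t}; now {q, s, t}.
Read 'b': q→{s, u}, s→{s}, t→{s, t}; now {s, t, u}.
Read 'a': s→{u}, t→{r, s, u}, u→{q}; now {q, r, s, u}.
Read 'b': q→{s, u}, r→{s}, s→{s}, u→{q, t}; now {q, s, t, u}.
That set has 4 states.

4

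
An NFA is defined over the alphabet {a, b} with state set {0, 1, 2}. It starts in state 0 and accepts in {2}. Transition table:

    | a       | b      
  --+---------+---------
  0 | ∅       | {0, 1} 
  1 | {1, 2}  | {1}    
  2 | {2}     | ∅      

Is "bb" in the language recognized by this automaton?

No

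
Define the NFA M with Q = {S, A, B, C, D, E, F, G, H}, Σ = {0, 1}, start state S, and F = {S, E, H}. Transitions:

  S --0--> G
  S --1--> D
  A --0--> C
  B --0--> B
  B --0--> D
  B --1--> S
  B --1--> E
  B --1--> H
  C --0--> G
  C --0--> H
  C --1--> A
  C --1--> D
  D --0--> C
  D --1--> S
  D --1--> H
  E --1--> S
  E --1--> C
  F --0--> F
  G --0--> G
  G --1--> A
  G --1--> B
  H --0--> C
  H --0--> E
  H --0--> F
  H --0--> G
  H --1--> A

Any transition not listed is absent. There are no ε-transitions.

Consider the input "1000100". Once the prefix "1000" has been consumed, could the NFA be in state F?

Yes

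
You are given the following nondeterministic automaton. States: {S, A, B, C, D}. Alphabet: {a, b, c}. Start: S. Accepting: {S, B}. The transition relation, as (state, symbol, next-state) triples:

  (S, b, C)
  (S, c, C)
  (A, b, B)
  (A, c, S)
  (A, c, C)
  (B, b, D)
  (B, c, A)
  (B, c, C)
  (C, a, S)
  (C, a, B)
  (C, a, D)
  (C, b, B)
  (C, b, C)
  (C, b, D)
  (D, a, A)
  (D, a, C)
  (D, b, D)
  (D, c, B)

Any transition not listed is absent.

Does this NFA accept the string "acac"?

Start in {S}.
Read 'a': S→∅; now ∅.
The set is empty and remains empty for the remaining 3 symbols.
The final set ∅ contains no accepting state.

No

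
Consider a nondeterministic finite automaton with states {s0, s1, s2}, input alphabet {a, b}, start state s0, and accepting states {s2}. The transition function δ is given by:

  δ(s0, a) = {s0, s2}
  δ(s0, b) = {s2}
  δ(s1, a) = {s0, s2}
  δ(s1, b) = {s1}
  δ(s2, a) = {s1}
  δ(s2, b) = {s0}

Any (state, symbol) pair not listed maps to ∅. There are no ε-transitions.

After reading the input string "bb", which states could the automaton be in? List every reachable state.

{s0}

Start in {s0}.
Read 'b': {s0} → {s2}.
Read 'b': {s2} → {s0}.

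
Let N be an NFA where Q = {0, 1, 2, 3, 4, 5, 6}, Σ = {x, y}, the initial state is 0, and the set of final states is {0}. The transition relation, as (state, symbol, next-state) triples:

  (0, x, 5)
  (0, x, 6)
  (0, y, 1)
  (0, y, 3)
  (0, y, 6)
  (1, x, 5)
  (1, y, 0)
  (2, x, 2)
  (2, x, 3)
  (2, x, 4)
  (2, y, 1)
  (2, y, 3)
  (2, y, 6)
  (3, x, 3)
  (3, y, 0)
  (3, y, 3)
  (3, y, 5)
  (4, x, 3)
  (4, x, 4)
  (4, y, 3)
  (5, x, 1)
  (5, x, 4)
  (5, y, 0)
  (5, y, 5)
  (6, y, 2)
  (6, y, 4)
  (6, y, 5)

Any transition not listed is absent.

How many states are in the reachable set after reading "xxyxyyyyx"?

6

Start in {0}.
Read 'x': 0→{5, 6}; now {5, 6}.
Read 'x': 5→{1, 4}, 6→∅; now {1, 4}.
Read 'y': 1→{0}, 4→{3}; now {0, 3}.
Read 'x': 0→{5, 6}, 3→{3}; now {3, 5, 6}.
Read 'y': 3→{0, 3, 5}, 5→{0, 5}, 6→{2, 4, 5}; now {0, 2, 3, 4, 5}.
Read 'y': 0→{1, 3, 6}, 2→{1, 3, 6}, 3→{0, 3, 5}, 4→{3}, 5→{0, 5}; now {0, 1, 3, 5, 6}.
Read 'y': 0→{1, 3, 6}, 1→{0}, 3→{0, 3, 5}, 5→{0, 5}, 6→{2, 4, 5}; now {0, 1, 2, 3, 4, 5, 6}.
Read 'y': 0→{1, 3, 6}, 1→{0}, 2→{1, 3, 6}, 3→{0, 3, 5}, 4→{3}, 5→{0, 5}, 6→{2, 4, 5}; now {0, 1, 2, 3, 4, 5, 6}.
Read 'x': 0→{5, 6}, 1→{5}, 2→{2, 3, 4}, 3→{3}, 4→{3, 4}, 5→{1, 4}, 6→∅; now {1, 2, 3, 4, 5, 6}.
That set has 6 states.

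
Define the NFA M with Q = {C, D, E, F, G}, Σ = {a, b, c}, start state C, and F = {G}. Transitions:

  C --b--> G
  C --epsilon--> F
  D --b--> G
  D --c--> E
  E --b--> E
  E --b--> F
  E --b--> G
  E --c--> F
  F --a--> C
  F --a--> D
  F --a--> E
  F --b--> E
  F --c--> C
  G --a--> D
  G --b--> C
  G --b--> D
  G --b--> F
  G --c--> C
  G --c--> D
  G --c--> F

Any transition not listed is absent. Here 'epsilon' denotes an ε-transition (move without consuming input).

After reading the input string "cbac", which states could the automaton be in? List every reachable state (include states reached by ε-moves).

{E}

Start: ε-closure({C}) = {C, F}.
Read 'c': C→∅, F→{C}; union {C}; ε-closure = {C, F}.
Read 'b': C→{G}, F→{E}; now {E, G}.
Read 'a': E→∅, G→{D}; now {D}.
Read 'c': D→{E}; now {E}.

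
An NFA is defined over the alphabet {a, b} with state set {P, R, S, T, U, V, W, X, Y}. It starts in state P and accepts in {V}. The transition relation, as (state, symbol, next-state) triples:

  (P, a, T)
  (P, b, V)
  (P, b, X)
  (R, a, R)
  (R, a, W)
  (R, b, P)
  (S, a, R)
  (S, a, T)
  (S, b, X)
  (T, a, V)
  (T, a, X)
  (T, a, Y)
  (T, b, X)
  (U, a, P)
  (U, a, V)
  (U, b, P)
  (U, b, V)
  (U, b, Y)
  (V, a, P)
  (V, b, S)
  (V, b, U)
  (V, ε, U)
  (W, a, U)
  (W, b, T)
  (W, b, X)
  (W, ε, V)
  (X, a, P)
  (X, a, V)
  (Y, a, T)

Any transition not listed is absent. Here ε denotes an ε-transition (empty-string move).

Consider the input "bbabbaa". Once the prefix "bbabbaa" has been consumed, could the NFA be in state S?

No

Start in {P}.
Read 'b': P→{V, X}; union {V, X}; ε-closure = {U, V, X}.
Read 'b': U→{P, V, Y}, V→{S, U}, X→∅; now {P, S, U, V, Y}.
Read 'a': P→{T}, S→{R, T}, U→{P, V}, V→{P}, Y→{T}; union {P, R, T, V}; ε-closure = {P, R, T, U, V}.
Read 'b': P→{V, X}, R→{P}, T→{X}, U→{P, V, Y}, V→{S, U}; now {P, S, U, V, X, Y}.
Read 'b': P→{V, X}, S→{X}, U→{P, V, Y}, V→{S, U}, X→∅, Y→∅; now {P, S, U, V, X, Y}.
Read 'a': P→{T}, S→{R, T}, U→{P, V}, V→{P}, X→{P, V}, Y→{T}; union {P, R, T, V}; ε-closure = {P, R, T, U, V}.
Read 'a': P→{T}, R→{R, W}, T→{V, X, Y}, U→{P, V}, V→{P}; union {P, R, T, V, W, X, Y}; ε-closure = {P, R, T, U, V, W, X, Y}.
State S is not in {P, R, T, U, V, W, X, Y}.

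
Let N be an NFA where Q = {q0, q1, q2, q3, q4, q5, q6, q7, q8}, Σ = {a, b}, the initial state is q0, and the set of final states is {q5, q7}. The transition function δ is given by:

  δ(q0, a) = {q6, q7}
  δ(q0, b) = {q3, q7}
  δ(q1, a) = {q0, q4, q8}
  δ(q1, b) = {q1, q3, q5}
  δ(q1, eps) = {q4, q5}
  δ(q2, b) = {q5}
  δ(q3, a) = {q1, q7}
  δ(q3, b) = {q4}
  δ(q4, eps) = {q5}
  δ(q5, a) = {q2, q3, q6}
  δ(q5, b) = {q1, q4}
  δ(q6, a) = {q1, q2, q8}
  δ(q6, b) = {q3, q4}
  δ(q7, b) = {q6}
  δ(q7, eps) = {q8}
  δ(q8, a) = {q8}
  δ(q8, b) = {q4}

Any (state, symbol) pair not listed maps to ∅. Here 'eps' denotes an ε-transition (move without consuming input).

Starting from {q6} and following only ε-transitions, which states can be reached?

{q6}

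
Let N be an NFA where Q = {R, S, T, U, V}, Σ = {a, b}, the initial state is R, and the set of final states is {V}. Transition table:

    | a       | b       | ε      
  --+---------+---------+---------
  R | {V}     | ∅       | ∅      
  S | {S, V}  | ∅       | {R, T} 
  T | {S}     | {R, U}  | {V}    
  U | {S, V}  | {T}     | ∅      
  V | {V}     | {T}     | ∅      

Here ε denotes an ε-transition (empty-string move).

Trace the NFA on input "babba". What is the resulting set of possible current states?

Start in {R}.
Read 'b': R→∅; now ∅.
The set is empty and remains empty for the remaining 4 symbols.

∅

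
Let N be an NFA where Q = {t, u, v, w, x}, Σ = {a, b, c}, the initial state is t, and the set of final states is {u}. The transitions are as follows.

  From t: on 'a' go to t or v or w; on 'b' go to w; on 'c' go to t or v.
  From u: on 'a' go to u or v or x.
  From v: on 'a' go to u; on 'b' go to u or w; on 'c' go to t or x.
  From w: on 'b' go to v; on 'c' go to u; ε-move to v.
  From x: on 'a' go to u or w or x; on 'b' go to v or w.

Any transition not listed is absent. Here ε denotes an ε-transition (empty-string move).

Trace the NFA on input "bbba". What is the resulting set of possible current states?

{u, v, x}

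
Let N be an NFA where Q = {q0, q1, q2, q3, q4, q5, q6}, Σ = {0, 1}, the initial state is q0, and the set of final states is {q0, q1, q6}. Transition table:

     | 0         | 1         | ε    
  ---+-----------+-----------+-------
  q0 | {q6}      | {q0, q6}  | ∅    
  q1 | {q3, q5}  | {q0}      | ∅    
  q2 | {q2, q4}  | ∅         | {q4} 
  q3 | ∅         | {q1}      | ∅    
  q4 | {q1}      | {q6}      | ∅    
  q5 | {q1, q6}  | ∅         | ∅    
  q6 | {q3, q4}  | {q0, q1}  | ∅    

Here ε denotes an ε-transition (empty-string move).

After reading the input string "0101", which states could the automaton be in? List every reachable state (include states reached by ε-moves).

{q0, q1}

Start in {q0}.
Read '0': q0→{q6}; now {q6}.
Read '1': q6→{q0, q1}; now {q0, q1}.
Read '0': q0→{q6}, q1→{q3, q5}; now {q3, q5, q6}.
Read '1': q3→{q1}, q5→∅, q6→{q0, q1}; now {q0, q1}.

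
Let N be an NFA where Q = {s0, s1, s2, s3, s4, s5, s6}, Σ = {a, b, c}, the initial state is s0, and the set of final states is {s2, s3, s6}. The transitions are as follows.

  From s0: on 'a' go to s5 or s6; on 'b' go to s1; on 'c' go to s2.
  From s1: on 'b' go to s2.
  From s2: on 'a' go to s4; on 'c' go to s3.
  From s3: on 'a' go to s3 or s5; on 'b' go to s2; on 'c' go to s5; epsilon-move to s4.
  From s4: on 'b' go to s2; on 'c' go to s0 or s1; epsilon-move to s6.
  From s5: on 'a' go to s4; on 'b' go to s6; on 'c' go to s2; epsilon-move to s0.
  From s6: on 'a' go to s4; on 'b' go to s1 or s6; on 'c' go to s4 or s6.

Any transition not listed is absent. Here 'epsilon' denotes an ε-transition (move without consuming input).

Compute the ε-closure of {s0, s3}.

Begin with {s0, s3}.
ε-move s3 → s4; add s4.
ε-move s4 → s6; add s6.

{s0, s3, s4, s6}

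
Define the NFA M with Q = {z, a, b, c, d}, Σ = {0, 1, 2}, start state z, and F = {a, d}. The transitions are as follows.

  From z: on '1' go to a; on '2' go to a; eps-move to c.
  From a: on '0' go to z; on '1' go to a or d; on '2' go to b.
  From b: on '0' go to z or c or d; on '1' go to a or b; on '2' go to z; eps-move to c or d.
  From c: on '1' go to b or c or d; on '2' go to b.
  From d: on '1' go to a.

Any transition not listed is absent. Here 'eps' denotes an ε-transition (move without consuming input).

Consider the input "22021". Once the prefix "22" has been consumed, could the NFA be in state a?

No

Start: ε-closure({z}) = {z, c}.
Read '2': z→{a}, c→{b}; union {a, b}; ε-closure = {a, b, c, d}.
Read '2': a→{b}, b→{z}, c→{b}, d→∅; union {z, b}; ε-closure = {z, b, c, d}.
State a is not in {z, b, c, d}.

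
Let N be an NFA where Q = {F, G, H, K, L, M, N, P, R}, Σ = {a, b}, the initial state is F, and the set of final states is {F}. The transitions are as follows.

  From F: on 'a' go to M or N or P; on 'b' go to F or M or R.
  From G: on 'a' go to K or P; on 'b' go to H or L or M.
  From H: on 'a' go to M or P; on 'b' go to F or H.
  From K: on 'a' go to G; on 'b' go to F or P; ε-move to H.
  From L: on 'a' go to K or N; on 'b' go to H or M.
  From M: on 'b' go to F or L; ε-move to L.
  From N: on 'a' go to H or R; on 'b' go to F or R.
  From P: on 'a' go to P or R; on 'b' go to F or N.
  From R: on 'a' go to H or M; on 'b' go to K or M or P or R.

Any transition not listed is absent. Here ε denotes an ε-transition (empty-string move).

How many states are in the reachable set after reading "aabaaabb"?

Start in {F}.
Read 'a': F→{M, N, P}; union {M, N, P}; ε-closure = {L, M, N, P}.
Read 'a': L→{K, N}, M→∅, N→{H, R}, P→{P, R}; now {H, K, N, P, R}.
Read 'b': H→{F, H}, K→{F, P}, N→{F, R}, P→{F, N}, R→{K, M, P, R}; union {F, H, K, M, N, P, R}; ε-closure = {F, H, K, L, M, N, P, R}.
Read 'a': F→{M, N, P}, H→{M, P}, K→{G}, L→{K, N}, M→∅, N→{H, R}, P→{P, R}, R→{H, M}; union {G, H, K, M, N, P, R}; ε-closure = {G, H, K, L, M, N, P, R}.
Read 'a': G→{K, P}, H→{M, P}, K→{G}, L→{K, N}, M→∅, N→{H, R}, P→{P, R}, R→{H, M}; union {G, H, K, M, N, P, R}; ε-closure = {G, H, K, L, M, N, P, R}.
Read 'a': G→{K, P}, H→{M, P}, K→{G}, L→{K, N}, M→∅, N→{H, R}, P→{P, R}, R→{H, M}; union {G, H, K, M, N, P, R}; ε-closure = {G, H, K, L, M, N, P, R}.
Read 'b': G→{H, L, M}, H→{F, H}, K→{F, P}, L→{H, M}, M→{F, L}, N→{F, R}, P→{F, N}, R→{K, M, P, R}; now {F, H, K, L, M, N, P, R}.
Read 'b': F→{F, M, R}, H→{F, H}, K→{F, P}, L→{H, M}, M→{F, L}, N→{F, R}, P→{F, N}, R→{K, M, P, R}; now {F, H, K, L, M, N, P, R}.
That set has 8 states.

8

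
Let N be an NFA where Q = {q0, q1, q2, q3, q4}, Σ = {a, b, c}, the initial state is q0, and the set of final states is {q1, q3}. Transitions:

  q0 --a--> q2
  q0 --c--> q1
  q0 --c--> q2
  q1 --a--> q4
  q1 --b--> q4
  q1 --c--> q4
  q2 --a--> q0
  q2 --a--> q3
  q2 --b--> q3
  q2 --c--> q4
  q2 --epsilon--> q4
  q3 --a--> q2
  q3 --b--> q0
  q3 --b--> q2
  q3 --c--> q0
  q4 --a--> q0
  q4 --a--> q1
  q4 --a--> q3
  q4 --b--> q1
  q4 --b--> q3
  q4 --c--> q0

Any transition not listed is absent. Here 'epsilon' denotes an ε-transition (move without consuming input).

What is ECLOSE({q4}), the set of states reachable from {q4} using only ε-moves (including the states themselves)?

Begin with {q4}.
No ε-moves leave this set, so the closure equals the set itself.

{q4}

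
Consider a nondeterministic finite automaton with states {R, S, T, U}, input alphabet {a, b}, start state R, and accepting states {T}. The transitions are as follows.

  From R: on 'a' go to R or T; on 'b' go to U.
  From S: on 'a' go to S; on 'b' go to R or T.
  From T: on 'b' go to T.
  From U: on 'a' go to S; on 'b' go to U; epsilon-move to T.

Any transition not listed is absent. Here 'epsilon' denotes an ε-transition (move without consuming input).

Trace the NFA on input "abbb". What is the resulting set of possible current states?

{T, U}

Start in {R}.
Read 'a': {R} → {R, T}.
Read 'b': {R, T} → {T, U}.
Read 'b': {T, U} → {T, U}.
Read 'b': {T, U} → {T, U}.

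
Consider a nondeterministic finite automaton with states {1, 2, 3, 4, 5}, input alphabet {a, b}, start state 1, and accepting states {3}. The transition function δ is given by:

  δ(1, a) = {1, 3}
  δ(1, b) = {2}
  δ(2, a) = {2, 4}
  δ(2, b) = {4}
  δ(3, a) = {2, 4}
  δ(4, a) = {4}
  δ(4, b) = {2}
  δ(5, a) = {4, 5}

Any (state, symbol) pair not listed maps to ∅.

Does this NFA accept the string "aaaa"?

Yes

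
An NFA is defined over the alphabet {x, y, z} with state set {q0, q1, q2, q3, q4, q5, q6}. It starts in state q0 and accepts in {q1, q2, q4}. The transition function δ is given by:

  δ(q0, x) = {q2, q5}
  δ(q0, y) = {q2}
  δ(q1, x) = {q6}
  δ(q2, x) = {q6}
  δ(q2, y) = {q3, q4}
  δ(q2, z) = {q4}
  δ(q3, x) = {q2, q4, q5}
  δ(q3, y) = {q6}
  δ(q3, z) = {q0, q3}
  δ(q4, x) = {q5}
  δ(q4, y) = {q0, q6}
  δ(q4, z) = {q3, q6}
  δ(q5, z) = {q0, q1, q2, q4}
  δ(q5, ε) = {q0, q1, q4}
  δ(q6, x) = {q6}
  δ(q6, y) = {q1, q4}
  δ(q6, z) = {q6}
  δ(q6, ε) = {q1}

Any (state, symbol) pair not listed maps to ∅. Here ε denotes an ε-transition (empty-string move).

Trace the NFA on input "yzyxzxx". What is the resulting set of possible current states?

{q0, q1, q2, q4, q5, q6}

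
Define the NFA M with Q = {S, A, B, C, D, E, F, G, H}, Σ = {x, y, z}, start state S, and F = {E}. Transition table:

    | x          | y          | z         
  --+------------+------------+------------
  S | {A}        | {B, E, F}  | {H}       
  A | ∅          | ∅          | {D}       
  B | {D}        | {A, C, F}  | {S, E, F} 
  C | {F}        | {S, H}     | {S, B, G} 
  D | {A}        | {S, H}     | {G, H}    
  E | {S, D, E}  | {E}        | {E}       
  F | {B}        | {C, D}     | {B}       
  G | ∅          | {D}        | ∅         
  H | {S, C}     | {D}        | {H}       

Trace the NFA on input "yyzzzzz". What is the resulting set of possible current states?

{B, E, H}

Start in {S}.
Read 'y': S→{B, E, F}; now {B, E, F}.
Read 'y': B→{A, C, F}, E→{E}, F→{C, D}; now {A, C, D, E, F}.
Read 'z': A→{D}, C→{S, B, G}, D→{G, H}, E→{E}, F→{B}; now {S, B, D, E, G, H}.
Read 'z': S→{H}, B→{S, E, F}, D→{G, H}, E→{E}, G→∅, H→{H}; now {S, E, F, G, H}.
Read 'z': S→{H}, E→{E}, F→{B}, G→∅, H→{H}; now {B, E, H}.
Read 'z': B→{S, E, F}, E→{E}, H→{H}; now {S, E, F, H}.
Read 'z': S→{H}, E→{E}, F→{B}, H→{H}; now {B, E, H}.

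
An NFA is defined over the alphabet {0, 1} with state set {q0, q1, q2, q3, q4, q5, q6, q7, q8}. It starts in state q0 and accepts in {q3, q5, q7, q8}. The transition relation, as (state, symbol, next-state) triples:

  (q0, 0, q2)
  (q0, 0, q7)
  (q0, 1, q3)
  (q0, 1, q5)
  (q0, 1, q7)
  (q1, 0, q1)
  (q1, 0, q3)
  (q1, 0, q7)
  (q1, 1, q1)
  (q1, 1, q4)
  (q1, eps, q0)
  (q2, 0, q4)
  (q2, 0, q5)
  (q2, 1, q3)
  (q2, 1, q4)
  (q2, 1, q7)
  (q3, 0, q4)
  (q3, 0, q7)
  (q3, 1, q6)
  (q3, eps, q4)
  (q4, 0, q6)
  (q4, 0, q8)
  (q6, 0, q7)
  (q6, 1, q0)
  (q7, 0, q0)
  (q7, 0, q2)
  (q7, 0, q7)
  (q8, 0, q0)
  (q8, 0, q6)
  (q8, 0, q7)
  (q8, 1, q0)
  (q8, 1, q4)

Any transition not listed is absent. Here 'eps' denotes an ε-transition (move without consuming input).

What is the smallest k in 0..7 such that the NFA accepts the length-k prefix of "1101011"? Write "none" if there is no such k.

Start in {q0}.
Read '1': {q0} → {q3, q4, q5, q7}.
None of the earlier sets intersect F, but {q3, q4, q5, q7} does.

1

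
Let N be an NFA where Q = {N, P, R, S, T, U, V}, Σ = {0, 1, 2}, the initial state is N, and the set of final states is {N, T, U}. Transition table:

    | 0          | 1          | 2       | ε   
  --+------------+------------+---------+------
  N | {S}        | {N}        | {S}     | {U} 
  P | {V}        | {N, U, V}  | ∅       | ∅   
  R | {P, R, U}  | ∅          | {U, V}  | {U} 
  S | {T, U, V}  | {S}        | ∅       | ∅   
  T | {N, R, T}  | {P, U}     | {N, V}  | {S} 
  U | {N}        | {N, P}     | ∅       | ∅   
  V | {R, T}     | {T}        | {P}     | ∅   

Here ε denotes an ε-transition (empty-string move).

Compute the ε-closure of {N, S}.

{N, S, U}

Begin with {N, S}.
ε-move N → U; add U.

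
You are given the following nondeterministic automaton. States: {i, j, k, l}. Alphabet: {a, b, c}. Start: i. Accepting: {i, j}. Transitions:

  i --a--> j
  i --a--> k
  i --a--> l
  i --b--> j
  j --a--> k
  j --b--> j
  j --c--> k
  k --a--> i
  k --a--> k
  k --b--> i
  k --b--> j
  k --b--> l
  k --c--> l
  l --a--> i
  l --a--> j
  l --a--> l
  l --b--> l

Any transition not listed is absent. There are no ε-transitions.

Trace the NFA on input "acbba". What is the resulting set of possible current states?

Start in {i}.
Read 'a': i→{j, k, l}; now {j, k, l}.
Read 'c': j→{k}, k→{l}, l→∅; now {k, l}.
Read 'b': k→{i, j, l}, l→{l}; now {i, j, l}.
Read 'b': i→{j}, j→{j}, l→{l}; now {j, l}.
Read 'a': j→{k}, l→{i, j, l}; now {i, j, k, l}.

{i, j, k, l}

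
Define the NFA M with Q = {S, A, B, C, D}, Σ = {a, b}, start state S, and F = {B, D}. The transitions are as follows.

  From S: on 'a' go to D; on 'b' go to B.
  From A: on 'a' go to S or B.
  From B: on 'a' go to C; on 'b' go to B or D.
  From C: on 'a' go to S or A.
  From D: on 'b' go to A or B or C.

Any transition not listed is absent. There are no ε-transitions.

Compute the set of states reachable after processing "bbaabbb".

Start in {S}.
Read 'b': S→{B}; now {B}.
Read 'b': B→{B, D}; now {B, D}.
Read 'a': B→{C}, D→∅; now {C}.
Read 'a': C→{S, A}; now {S, A}.
Read 'b': S→{B}, A→∅; now {B}.
Read 'b': B→{B, D}; now {B, D}.
Read 'b': B→{B, D}, D→{A, B, C}; now {A, B, C, D}.

{A, B, C, D}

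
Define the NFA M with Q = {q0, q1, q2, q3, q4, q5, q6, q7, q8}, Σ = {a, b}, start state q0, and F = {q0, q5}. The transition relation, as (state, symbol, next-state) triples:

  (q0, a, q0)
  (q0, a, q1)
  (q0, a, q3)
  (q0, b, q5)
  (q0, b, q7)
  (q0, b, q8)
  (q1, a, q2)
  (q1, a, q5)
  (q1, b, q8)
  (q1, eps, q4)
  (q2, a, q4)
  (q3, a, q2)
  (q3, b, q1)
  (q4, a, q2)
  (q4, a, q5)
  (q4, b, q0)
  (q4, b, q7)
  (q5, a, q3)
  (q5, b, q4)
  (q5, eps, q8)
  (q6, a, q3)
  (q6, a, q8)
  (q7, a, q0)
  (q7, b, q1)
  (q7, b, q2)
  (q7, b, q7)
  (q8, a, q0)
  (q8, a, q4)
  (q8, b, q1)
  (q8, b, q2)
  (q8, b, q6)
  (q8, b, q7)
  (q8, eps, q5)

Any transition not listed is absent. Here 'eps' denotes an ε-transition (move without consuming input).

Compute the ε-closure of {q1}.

Begin with {q1}.
ε-move q1 → q4; add q4.

{q1, q4}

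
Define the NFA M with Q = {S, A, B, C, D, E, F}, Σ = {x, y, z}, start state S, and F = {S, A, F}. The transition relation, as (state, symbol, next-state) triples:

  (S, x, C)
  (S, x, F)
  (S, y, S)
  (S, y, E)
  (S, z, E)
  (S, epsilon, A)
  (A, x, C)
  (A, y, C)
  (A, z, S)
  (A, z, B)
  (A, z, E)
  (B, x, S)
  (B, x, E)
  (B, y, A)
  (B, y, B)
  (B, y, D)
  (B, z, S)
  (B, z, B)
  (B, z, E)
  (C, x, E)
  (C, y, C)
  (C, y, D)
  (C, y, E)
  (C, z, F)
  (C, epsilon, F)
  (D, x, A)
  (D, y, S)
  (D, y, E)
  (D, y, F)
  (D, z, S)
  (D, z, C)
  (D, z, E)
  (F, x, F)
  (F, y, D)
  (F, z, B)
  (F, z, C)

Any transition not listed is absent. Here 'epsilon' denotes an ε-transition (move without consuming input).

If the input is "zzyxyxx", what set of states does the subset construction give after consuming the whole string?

Start: ε-closure({S}) = {S, A}.
Read 'z': {S, A} → {S, A, B, E}.
Read 'z': {S, A, B, E} → {S, A, B, E}.
Read 'y': {S, A, B, E} → {S, A, B, C, D, E, F}.
Read 'x': {S, A, B, C, D, E, F} → {S, A, C, E, F}.
Read 'y': {S, A, C, E, F} → {S, A, C, D, E, F}.
Read 'x': {S, A, C, D, E, F} → {A, C, E, F}.
Read 'x': {A, C, E, F} → {C, E, F}.

{C, E, F}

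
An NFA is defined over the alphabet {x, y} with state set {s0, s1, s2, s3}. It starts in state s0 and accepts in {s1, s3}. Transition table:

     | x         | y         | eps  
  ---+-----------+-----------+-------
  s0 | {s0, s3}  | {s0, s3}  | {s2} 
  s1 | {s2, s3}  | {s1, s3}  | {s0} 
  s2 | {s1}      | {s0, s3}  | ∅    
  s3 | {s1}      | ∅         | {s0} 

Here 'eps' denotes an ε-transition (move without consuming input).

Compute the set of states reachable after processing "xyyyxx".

{s0, s1, s2, s3}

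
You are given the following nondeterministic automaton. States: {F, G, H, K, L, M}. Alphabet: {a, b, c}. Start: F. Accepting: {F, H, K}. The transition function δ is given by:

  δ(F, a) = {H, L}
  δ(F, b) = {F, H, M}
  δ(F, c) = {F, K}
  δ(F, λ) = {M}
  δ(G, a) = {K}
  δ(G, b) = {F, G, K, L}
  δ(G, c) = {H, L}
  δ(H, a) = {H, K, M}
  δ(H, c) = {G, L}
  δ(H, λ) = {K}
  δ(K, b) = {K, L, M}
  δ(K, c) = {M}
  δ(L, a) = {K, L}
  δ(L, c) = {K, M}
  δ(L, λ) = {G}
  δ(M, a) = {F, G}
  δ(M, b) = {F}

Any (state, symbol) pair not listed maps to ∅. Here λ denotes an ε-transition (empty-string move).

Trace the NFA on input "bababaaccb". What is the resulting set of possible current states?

Start: ε-closure({F}) = {F, M}.
Read 'b': F→{F, H, M}, M→{F}; union {F, H, M}; ε-closure = {F, H, K, M}.
Read 'a': F→{H, L}, H→{H, K, M}, K→∅, M→{F, G}; now {F, G, H, K, L, M}.
Read 'b': F→{F, H, M}, G→{F, G, K, L}, H→∅, K→{K, L, M}, L→∅, M→{F}; now {F, G, H, K, L, M}.
Read 'a': F→{H, L}, G→{K}, H→{H, K, M}, K→∅, L→{K, L}, M→{F, G}; now {F, G, H, K, L, M}.
Read 'b': F→{F, H, M}, G→{F, G, K, L}, H→∅, K→{K, L, M}, L→∅, M→{F}; now {F, G, H, K, L, M}.
Read 'a': F→{H, L}, G→{K}, H→{H, K, M}, K→∅, L→{K, L}, M→{F, G}; now {F, G, H, K, L, M}.
Read 'a': F→{H, L}, G→{K}, H→{H, K, M}, K→∅, L→{K, L}, M→{F, G}; now {F, G, H, K, L, M}.
Read 'c': F→{F, K}, G→{H, L}, H→{G, L}, K→{M}, L→{K, M}, M→∅; now {F, G, H, K, L, M}.
Read 'c': F→{F, K}, G→{H, L}, H→{G, L}, K→{M}, L→{K, M}, M→∅; now {F, G, H, K, L, M}.
Read 'b': F→{F, H, M}, G→{F, G, K, L}, H→∅, K→{K, L, M}, L→∅, M→{F}; now {F, G, H, K, L, M}.

{F, G, H, K, L, M}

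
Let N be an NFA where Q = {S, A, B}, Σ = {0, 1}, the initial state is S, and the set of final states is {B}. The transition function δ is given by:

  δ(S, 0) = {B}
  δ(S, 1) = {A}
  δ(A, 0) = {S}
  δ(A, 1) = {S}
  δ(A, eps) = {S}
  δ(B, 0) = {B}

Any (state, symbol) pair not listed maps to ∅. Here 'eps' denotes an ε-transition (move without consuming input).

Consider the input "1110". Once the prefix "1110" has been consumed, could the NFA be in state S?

Start in {S}.
Read '1': {S} → {S, A}.
Read '1': {S, A} → {S, A}.
Read '1': {S, A} → {S, A}.
Read '0': {S, A} → {S, B}.
State S is in {S, B}.

Yes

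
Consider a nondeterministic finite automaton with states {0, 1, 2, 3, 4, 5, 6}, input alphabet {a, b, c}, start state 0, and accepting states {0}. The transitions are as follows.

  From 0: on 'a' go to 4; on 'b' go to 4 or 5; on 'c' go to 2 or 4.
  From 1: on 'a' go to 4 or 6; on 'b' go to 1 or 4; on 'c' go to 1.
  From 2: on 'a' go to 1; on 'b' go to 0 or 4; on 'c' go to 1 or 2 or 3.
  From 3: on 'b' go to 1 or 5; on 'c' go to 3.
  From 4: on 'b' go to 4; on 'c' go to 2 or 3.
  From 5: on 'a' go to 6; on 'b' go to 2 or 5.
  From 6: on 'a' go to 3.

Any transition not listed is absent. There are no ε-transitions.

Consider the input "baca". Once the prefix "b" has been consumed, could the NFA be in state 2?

No

Start in {0}.
Read 'b': 0→{4, 5}; now {4, 5}.
State 2 is not in {4, 5}.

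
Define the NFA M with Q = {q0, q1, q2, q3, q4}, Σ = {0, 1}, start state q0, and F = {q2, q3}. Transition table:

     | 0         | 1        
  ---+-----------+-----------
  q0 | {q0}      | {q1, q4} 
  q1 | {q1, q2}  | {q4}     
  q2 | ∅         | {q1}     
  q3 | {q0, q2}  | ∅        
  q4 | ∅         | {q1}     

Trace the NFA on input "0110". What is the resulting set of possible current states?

{q1, q2}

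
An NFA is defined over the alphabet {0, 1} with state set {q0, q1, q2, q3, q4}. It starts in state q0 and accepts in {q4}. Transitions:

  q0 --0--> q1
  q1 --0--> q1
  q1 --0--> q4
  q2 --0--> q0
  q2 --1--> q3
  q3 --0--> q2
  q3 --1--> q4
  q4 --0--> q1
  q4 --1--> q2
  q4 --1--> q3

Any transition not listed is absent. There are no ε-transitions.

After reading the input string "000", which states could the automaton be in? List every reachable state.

{q1, q4}

Start in {q0}.
Read '0': q0→{q1}; now {q1}.
Read '0': q1→{q1, q4}; now {q1, q4}.
Read '0': q1→{q1, q4}, q4→{q1}; now {q1, q4}.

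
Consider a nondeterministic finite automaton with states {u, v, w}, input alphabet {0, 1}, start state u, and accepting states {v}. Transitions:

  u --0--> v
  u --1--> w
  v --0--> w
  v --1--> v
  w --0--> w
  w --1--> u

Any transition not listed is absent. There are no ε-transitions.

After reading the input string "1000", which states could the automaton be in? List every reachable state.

Start in {u}.
Read '1': {u} → {w}.
Read '0': {w} → {w}.
Read '0': {w} → {w}.
Read '0': {w} → {w}.

{w}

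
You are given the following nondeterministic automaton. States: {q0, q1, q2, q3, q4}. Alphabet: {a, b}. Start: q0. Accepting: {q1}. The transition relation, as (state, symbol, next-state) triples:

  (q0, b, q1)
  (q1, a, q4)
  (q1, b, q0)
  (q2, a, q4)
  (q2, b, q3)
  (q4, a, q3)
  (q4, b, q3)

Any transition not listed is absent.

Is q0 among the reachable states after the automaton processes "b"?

No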